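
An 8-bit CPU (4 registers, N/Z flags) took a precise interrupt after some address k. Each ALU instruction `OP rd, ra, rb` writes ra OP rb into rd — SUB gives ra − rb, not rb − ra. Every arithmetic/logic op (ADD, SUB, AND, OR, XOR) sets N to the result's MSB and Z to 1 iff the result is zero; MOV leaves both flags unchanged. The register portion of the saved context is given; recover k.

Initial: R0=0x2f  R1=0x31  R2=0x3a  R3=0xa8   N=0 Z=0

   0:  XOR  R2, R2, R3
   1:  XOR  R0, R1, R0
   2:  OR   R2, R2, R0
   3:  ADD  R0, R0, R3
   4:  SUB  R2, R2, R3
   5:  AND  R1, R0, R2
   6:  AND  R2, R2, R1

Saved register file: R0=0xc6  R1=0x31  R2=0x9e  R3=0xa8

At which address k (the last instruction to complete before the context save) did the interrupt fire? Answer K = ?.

K = 3

after  0: R0=0x2f R1=0x31 R2=0x92 R3=0xa8  N=1 Z=0
after  1: R0=0x1e R1=0x31 R2=0x92 R3=0xa8  N=0 Z=0
after  2: R0=0x1e R1=0x31 R2=0x9e R3=0xa8  N=1 Z=0
after  3: R0=0xc6 R1=0x31 R2=0x9e R3=0xa8  N=1 Z=0
-- IRQ taken; context saved, return-PC = 4 --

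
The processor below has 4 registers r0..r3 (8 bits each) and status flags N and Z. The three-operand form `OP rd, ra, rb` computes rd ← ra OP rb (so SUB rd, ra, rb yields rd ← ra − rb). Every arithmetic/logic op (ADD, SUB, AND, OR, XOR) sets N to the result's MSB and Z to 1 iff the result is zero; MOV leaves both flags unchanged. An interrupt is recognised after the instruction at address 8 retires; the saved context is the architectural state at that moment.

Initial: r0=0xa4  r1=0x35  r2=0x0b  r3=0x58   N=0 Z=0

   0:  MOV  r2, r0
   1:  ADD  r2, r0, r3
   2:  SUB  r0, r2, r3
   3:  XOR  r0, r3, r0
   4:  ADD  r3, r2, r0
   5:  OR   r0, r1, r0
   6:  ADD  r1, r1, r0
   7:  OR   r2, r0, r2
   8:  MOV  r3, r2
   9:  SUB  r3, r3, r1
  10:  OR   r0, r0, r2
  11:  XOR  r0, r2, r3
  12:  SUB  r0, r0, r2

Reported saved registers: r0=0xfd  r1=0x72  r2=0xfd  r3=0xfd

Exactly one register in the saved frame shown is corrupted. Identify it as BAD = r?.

BAD = r1

after  0: r0=0xa4 r1=0x35 r2=0xa4 r3=0x58  N=0 Z=0
after  1: r0=0xa4 r1=0x35 r2=0xfc r3=0x58  N=1 Z=0
after  2: r0=0xa4 r1=0x35 r2=0xfc r3=0x58  N=1 Z=0
after  3: r0=0xfc r1=0x35 r2=0xfc r3=0x58  N=1 Z=0
after  4: r0=0xfc r1=0x35 r2=0xfc r3=0xf8  N=1 Z=0
after  5: r0=0xfd r1=0x35 r2=0xfc r3=0xf8  N=1 Z=0
after  6: r0=0xfd r1=0x32 r2=0xfc r3=0xf8  N=0 Z=0
after  7: r0=0xfd r1=0x32 r2=0xfd r3=0xf8  N=1 Z=0
after  8: r0=0xfd r1=0x32 r2=0xfd r3=0xfd  N=1 Z=0
-- IRQ taken; context saved, return-PC = 9 --
mismatch: r1: reported 0x72 vs actual 0x32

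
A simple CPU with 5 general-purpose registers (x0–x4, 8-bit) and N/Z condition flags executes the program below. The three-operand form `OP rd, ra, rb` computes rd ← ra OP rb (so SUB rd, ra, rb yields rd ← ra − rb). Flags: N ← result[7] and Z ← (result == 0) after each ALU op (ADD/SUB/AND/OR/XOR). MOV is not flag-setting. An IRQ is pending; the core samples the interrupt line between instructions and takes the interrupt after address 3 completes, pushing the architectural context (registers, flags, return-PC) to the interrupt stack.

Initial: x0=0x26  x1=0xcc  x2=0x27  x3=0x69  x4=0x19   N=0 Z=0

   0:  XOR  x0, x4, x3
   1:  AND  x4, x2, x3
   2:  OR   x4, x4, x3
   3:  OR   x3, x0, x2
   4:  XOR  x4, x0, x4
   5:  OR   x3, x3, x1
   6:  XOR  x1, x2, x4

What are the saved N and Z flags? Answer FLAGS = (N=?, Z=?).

FLAGS = (N=0, Z=0)

after  0: x0=0x70 x1=0xcc x2=0x27 x3=0x69 x4=0x19  N=0 Z=0
after  1: x0=0x70 x1=0xcc x2=0x27 x3=0x69 x4=0x21  N=0 Z=0
after  2: x0=0x70 x1=0xcc x2=0x27 x3=0x69 x4=0x69  N=0 Z=0
after  3: x0=0x70 x1=0xcc x2=0x27 x3=0x77 x4=0x69  N=0 Z=0
-- IRQ taken; context saved, return-PC = 4 --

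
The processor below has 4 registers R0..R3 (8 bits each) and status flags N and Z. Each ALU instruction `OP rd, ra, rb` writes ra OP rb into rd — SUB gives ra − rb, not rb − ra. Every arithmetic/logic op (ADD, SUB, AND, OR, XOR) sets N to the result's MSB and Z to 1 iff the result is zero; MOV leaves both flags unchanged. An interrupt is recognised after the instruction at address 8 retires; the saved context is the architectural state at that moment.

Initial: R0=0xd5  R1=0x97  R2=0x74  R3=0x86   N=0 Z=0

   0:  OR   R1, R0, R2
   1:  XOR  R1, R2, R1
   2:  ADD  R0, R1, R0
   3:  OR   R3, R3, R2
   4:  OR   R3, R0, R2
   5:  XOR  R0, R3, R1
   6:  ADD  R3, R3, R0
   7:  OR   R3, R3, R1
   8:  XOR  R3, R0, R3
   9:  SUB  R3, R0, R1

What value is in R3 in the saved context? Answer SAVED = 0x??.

after  0: R0=0xd5 R1=0xf5 R2=0x74 R3=0x86  N=1 Z=0
after  1: R0=0xd5 R1=0x81 R2=0x74 R3=0x86  N=1 Z=0
after  2: R0=0x56 R1=0x81 R2=0x74 R3=0x86  N=0 Z=0
after  3: R0=0x56 R1=0x81 R2=0x74 R3=0xf6  N=1 Z=0
after  4: R0=0x56 R1=0x81 R2=0x74 R3=0x76  N=0 Z=0
after  5: R0=0xf7 R1=0x81 R2=0x74 R3=0x76  N=1 Z=0
after  6: R0=0xf7 R1=0x81 R2=0x74 R3=0x6d  N=0 Z=0
after  7: R0=0xf7 R1=0x81 R2=0x74 R3=0xed  N=1 Z=0
after  8: R0=0xf7 R1=0x81 R2=0x74 R3=0x1a  N=0 Z=0
-- IRQ taken; context saved, return-PC = 9 --

SAVED = 0x1a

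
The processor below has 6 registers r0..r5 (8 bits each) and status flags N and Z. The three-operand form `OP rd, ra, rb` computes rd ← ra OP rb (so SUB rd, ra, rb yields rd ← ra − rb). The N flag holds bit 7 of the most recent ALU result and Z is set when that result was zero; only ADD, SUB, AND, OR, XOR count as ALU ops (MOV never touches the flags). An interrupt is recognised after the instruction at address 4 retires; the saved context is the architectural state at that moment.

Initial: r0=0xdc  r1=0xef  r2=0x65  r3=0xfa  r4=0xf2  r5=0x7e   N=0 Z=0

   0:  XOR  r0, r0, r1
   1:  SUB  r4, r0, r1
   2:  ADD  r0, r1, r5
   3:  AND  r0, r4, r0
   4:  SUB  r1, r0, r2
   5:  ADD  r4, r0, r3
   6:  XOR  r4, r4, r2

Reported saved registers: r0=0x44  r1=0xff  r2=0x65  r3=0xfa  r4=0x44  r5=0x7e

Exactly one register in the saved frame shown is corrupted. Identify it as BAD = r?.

after  0: r0=0x33 r1=0xef r2=0x65 r3=0xfa r4=0xf2 r5=0x7e  N=0 Z=0
after  1: r0=0x33 r1=0xef r2=0x65 r3=0xfa r4=0x44 r5=0x7e  N=0 Z=0
after  2: r0=0x6d r1=0xef r2=0x65 r3=0xfa r4=0x44 r5=0x7e  N=0 Z=0
after  3: r0=0x44 r1=0xef r2=0x65 r3=0xfa r4=0x44 r5=0x7e  N=0 Z=0
after  4: r0=0x44 r1=0xdf r2=0x65 r3=0xfa r4=0x44 r5=0x7e  N=1 Z=0
-- IRQ taken; context saved, return-PC = 5 --
mismatch: r1: reported 0xff vs actual 0xdf

BAD = r1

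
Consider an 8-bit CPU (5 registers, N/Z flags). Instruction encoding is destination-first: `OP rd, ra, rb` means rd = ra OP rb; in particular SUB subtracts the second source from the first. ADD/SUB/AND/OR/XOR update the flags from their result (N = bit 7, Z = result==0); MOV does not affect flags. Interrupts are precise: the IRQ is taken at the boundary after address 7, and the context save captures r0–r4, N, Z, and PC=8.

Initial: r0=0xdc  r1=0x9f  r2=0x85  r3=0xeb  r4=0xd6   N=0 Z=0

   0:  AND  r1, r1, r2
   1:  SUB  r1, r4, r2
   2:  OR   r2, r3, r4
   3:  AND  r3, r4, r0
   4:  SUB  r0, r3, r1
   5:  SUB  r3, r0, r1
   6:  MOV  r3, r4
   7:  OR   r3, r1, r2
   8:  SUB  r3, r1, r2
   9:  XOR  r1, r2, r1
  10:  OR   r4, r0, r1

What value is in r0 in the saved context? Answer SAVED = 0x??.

after  0: r0=0xdc r1=0x85 r2=0x85 r3=0xeb r4=0xd6  N=1 Z=0
after  1: r0=0xdc r1=0x51 r2=0x85 r3=0xeb r4=0xd6  N=0 Z=0
after  2: r0=0xdc r1=0x51 r2=0xff r3=0xeb r4=0xd6  N=1 Z=0
after  3: r0=0xdc r1=0x51 r2=0xff r3=0xd4 r4=0xd6  N=1 Z=0
after  4: r0=0x83 r1=0x51 r2=0xff r3=0xd4 r4=0xd6  N=1 Z=0
after  5: r0=0x83 r1=0x51 r2=0xff r3=0x32 r4=0xd6  N=0 Z=0
after  6: r0=0x83 r1=0x51 r2=0xff r3=0xd6 r4=0xd6  N=0 Z=0
after  7: r0=0x83 r1=0x51 r2=0xff r3=0xff r4=0xd6  N=1 Z=0
-- IRQ taken; context saved, return-PC = 8 --

SAVED = 0x83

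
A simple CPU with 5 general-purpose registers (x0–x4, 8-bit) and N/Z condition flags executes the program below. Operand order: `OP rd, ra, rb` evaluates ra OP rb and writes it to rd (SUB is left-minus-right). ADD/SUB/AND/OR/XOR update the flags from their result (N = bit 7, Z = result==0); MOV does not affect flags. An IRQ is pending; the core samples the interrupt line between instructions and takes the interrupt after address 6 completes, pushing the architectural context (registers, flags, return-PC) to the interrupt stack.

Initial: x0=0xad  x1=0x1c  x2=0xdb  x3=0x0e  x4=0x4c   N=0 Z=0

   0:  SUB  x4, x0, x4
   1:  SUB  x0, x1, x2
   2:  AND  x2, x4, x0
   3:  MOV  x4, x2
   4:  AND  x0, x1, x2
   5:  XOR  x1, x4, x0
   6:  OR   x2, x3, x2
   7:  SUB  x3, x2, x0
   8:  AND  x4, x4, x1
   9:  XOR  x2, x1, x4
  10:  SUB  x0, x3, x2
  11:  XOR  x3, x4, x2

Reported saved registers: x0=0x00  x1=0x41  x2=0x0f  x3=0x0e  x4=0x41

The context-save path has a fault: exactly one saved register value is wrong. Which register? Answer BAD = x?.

after  0: x0=0xad x1=0x1c x2=0xdb x3=0x0e x4=0x61  N=0 Z=0
after  1: x0=0x41 x1=0x1c x2=0xdb x3=0x0e x4=0x61  N=0 Z=0
after  2: x0=0x41 x1=0x1c x2=0x41 x3=0x0e x4=0x61  N=0 Z=0
after  3: x0=0x41 x1=0x1c x2=0x41 x3=0x0e x4=0x41  N=0 Z=0
after  4: x0=0x00 x1=0x1c x2=0x41 x3=0x0e x4=0x41  N=0 Z=1
after  5: x0=0x00 x1=0x41 x2=0x41 x3=0x0e x4=0x41  N=0 Z=0
after  6: x0=0x00 x1=0x41 x2=0x4f x3=0x0e x4=0x41  N=0 Z=0
-- IRQ taken; context saved, return-PC = 7 --
mismatch: x2: reported 0x0f vs actual 0x4f

BAD = x2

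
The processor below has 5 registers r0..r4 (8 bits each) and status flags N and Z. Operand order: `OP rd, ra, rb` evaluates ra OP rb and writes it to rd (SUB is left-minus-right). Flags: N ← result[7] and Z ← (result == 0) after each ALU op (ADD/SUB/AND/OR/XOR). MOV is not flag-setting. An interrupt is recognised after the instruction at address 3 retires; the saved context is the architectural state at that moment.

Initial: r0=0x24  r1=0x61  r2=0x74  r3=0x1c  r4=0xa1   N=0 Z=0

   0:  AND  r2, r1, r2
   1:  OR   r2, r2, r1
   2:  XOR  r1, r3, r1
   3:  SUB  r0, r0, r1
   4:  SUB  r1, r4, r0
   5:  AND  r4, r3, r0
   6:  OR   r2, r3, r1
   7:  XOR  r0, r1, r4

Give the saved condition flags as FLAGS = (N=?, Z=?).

after  0: r0=0x24 r1=0x61 r2=0x60 r3=0x1c r4=0xa1  N=0 Z=0
after  1: r0=0x24 r1=0x61 r2=0x61 r3=0x1c r4=0xa1  N=0 Z=0
after  2: r0=0x24 r1=0x7d r2=0x61 r3=0x1c r4=0xa1  N=0 Z=0
after  3: r0=0xa7 r1=0x7d r2=0x61 r3=0x1c r4=0xa1  N=1 Z=0
-- IRQ taken; context saved, return-PC = 4 --

FLAGS = (N=1, Z=0)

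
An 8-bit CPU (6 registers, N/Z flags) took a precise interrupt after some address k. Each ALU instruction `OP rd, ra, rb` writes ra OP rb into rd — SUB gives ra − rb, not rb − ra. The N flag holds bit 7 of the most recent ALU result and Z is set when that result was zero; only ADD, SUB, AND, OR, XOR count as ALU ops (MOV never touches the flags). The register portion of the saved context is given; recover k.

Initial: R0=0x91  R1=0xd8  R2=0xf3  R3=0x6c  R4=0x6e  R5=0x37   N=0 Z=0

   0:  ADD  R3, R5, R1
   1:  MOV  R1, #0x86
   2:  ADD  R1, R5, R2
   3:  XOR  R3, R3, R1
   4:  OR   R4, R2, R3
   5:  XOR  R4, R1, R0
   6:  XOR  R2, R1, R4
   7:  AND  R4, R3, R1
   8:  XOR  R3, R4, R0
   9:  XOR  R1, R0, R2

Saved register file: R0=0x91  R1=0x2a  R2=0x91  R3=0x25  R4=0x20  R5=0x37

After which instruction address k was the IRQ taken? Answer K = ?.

K = 7

after  0: R0=0x91 R1=0xd8 R2=0xf3 R3=0x0f R4=0x6e R5=0x37  N=0 Z=0
after  1: R0=0x91 R1=0x86 R2=0xf3 R3=0x0f R4=0x6e R5=0x37  N=0 Z=0
after  2: R0=0x91 R1=0x2a R2=0xf3 R3=0x0f R4=0x6e R5=0x37  N=0 Z=0
after  3: R0=0x91 R1=0x2a R2=0xf3 R3=0x25 R4=0x6e R5=0x37  N=0 Z=0
after  4: R0=0x91 R1=0x2a R2=0xf3 R3=0x25 R4=0xf7 R5=0x37  N=1 Z=0
after  5: R0=0x91 R1=0x2a R2=0xf3 R3=0x25 R4=0xbb R5=0x37  N=1 Z=0
after  6: R0=0x91 R1=0x2a R2=0x91 R3=0x25 R4=0xbb R5=0x37  N=1 Z=0
after  7: R0=0x91 R1=0x2a R2=0x91 R3=0x25 R4=0x20 R5=0x37  N=0 Z=0
-- IRQ taken; context saved, return-PC = 8 --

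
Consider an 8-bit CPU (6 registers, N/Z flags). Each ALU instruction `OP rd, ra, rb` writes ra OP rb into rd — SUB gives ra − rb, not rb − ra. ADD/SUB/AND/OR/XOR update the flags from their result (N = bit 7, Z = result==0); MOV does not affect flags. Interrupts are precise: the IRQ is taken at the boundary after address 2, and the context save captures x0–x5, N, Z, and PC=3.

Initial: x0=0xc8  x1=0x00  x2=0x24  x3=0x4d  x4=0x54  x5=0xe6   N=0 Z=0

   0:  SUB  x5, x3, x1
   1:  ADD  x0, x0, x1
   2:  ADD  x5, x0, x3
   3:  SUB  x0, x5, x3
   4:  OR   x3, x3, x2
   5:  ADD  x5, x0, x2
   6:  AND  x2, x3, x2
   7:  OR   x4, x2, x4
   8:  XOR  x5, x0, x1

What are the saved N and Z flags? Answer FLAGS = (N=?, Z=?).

after  0: x0=0xc8 x1=0x00 x2=0x24 x3=0x4d x4=0x54 x5=0x4d  N=0 Z=0
after  1: x0=0xc8 x1=0x00 x2=0x24 x3=0x4d x4=0x54 x5=0x4d  N=1 Z=0
after  2: x0=0xc8 x1=0x00 x2=0x24 x3=0x4d x4=0x54 x5=0x15  N=0 Z=0
-- IRQ taken; context saved, return-PC = 3 --

FLAGS = (N=0, Z=0)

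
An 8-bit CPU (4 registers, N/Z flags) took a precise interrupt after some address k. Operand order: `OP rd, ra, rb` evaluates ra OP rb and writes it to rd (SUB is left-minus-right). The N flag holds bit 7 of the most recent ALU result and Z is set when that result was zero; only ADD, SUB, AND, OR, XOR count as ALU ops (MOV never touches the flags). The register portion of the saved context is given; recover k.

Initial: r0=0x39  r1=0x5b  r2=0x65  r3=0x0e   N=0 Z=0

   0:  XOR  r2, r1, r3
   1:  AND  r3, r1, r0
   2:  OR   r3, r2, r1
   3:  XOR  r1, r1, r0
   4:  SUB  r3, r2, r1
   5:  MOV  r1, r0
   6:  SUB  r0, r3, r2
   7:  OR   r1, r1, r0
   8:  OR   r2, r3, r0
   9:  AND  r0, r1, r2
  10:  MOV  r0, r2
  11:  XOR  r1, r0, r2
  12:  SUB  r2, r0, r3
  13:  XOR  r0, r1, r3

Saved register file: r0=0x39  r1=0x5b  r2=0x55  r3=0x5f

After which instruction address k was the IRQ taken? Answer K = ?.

after  0: r0=0x39 r1=0x5b r2=0x55 r3=0x0e  N=0 Z=0
after  1: r0=0x39 r1=0x5b r2=0x55 r3=0x19  N=0 Z=0
after  2: r0=0x39 r1=0x5b r2=0x55 r3=0x5f  N=0 Z=0
-- IRQ taken; context saved, return-PC = 3 --

K = 2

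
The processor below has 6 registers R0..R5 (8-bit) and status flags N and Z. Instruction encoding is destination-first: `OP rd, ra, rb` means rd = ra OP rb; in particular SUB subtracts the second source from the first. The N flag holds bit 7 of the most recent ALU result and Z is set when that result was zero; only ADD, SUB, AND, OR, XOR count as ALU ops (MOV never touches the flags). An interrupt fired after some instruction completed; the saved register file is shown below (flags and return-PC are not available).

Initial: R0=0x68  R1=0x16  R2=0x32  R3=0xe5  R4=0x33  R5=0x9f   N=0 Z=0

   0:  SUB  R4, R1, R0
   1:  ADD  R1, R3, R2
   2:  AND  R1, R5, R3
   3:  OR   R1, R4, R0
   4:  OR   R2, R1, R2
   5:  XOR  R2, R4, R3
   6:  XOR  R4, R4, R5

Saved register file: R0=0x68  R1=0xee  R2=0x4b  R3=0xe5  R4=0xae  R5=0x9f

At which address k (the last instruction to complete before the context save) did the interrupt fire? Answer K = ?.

after  0: R0=0x68 R1=0x16 R2=0x32 R3=0xe5 R4=0xae R5=0x9f  N=1 Z=0
after  1: R0=0x68 R1=0x17 R2=0x32 R3=0xe5 R4=0xae R5=0x9f  N=0 Z=0
after  2: R0=0x68 R1=0x85 R2=0x32 R3=0xe5 R4=0xae R5=0x9f  N=1 Z=0
after  3: R0=0x68 R1=0xee R2=0x32 R3=0xe5 R4=0xae R5=0x9f  N=1 Z=0
after  4: R0=0x68 R1=0xee R2=0xfe R3=0xe5 R4=0xae R5=0x9f  N=1 Z=0
after  5: R0=0x68 R1=0xee R2=0x4b R3=0xe5 R4=0xae R5=0x9f  N=0 Z=0
-- IRQ taken; context saved, return-PC = 6 --

K = 5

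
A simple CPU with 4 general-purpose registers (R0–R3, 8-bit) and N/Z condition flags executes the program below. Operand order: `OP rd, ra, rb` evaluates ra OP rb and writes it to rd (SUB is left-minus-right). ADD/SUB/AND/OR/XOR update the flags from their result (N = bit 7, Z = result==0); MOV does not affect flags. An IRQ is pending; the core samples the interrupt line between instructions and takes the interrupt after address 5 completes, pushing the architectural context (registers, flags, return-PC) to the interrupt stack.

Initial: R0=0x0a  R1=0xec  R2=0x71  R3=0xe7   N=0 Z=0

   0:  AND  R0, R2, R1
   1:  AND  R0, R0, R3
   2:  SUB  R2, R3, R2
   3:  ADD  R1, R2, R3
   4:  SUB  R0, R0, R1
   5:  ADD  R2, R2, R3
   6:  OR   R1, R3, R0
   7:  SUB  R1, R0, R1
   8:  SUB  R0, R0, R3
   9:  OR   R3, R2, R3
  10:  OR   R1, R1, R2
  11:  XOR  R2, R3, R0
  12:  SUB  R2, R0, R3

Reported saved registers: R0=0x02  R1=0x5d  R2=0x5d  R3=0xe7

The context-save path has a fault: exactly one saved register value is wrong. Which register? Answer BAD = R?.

after  0: R0=0x60 R1=0xec R2=0x71 R3=0xe7  N=0 Z=0
after  1: R0=0x60 R1=0xec R2=0x71 R3=0xe7  N=0 Z=0
after  2: R0=0x60 R1=0xec R2=0x76 R3=0xe7  N=0 Z=0
after  3: R0=0x60 R1=0x5d R2=0x76 R3=0xe7  N=0 Z=0
after  4: R0=0x03 R1=0x5d R2=0x76 R3=0xe7  N=0 Z=0
after  5: R0=0x03 R1=0x5d R2=0x5d R3=0xe7  N=0 Z=0
-- IRQ taken; context saved, return-PC = 6 --
mismatch: R0: reported 0x02 vs actual 0x03

BAD = R0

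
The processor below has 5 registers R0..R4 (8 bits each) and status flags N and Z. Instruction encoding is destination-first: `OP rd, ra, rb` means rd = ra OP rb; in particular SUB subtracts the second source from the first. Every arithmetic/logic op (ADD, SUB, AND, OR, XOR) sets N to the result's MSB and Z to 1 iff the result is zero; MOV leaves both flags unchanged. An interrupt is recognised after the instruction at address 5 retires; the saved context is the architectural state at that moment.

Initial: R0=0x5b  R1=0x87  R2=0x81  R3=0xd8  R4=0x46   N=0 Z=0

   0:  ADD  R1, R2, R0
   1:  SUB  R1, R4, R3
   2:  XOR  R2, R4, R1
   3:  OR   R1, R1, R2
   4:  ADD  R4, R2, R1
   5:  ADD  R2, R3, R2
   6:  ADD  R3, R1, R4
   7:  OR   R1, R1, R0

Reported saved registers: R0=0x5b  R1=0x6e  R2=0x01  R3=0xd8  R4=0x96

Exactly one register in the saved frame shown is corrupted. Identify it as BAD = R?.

after  0: R0=0x5b R1=0xdc R2=0x81 R3=0xd8 R4=0x46  N=1 Z=0
after  1: R0=0x5b R1=0x6e R2=0x81 R3=0xd8 R4=0x46  N=0 Z=0
after  2: R0=0x5b R1=0x6e R2=0x28 R3=0xd8 R4=0x46  N=0 Z=0
after  3: R0=0x5b R1=0x6e R2=0x28 R3=0xd8 R4=0x46  N=0 Z=0
after  4: R0=0x5b R1=0x6e R2=0x28 R3=0xd8 R4=0x96  N=1 Z=0
after  5: R0=0x5b R1=0x6e R2=0x00 R3=0xd8 R4=0x96  N=0 Z=1
-- IRQ taken; context saved, return-PC = 6 --
mismatch: R2: reported 0x01 vs actual 0x00

BAD = R2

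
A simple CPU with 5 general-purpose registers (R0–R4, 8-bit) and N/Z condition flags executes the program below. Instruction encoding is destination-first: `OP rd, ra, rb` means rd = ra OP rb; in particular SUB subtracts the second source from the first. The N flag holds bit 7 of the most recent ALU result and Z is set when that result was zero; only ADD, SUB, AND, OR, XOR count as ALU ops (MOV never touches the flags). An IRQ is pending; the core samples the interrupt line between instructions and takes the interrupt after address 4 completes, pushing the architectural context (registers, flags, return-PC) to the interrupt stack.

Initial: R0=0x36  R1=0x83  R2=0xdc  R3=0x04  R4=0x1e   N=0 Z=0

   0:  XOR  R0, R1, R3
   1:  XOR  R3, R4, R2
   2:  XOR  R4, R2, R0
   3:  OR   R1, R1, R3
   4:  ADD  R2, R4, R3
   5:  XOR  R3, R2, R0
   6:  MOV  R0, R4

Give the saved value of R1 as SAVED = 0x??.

after  0: R0=0x87 R1=0x83 R2=0xdc R3=0x04 R4=0x1e  N=1 Z=0
after  1: R0=0x87 R1=0x83 R2=0xdc R3=0xc2 R4=0x1e  N=1 Z=0
after  2: R0=0x87 R1=0x83 R2=0xdc R3=0xc2 R4=0x5b  N=0 Z=0
after  3: R0=0x87 R1=0xc3 R2=0xdc R3=0xc2 R4=0x5b  N=1 Z=0
after  4: R0=0x87 R1=0xc3 R2=0x1d R3=0xc2 R4=0x5b  N=0 Z=0
-- IRQ taken; context saved, return-PC = 5 --

SAVED = 0xc3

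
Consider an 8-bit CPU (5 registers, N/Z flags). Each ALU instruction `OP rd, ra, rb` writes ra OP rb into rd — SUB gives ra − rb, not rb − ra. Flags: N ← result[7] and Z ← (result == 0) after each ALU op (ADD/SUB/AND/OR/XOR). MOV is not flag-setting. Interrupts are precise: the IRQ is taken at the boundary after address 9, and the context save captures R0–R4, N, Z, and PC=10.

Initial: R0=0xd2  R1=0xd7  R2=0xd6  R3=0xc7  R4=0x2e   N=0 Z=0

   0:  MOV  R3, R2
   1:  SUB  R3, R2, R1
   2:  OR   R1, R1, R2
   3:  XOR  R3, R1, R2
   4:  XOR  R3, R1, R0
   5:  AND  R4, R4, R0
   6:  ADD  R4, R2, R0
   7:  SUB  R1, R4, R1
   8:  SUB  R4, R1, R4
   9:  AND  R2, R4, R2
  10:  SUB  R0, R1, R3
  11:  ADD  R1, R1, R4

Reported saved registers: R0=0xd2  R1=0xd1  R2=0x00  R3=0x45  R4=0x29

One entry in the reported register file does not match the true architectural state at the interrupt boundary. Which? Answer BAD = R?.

BAD = R3

after  0: R0=0xd2 R1=0xd7 R2=0xd6 R3=0xd6 R4=0x2e  N=0 Z=0
after  1: R0=0xd2 R1=0xd7 R2=0xd6 R3=0xff R4=0x2e  N=1 Z=0
after  2: R0=0xd2 R1=0xd7 R2=0xd6 R3=0xff R4=0x2e  N=1 Z=0
after  3: R0=0xd2 R1=0xd7 R2=0xd6 R3=0x01 R4=0x2e  N=0 Z=0
after  4: R0=0xd2 R1=0xd7 R2=0xd6 R3=0x05 R4=0x2e  N=0 Z=0
after  5: R0=0xd2 R1=0xd7 R2=0xd6 R3=0x05 R4=0x02  N=0 Z=0
after  6: R0=0xd2 R1=0xd7 R2=0xd6 R3=0x05 R4=0xa8  N=1 Z=0
after  7: R0=0xd2 R1=0xd1 R2=0xd6 R3=0x05 R4=0xa8  N=1 Z=0
after  8: R0=0xd2 R1=0xd1 R2=0xd6 R3=0x05 R4=0x29  N=0 Z=0
after  9: R0=0xd2 R1=0xd1 R2=0x00 R3=0x05 R4=0x29  N=0 Z=1
-- IRQ taken; context saved, return-PC = 10 --
mismatch: R3: reported 0x45 vs actual 0x05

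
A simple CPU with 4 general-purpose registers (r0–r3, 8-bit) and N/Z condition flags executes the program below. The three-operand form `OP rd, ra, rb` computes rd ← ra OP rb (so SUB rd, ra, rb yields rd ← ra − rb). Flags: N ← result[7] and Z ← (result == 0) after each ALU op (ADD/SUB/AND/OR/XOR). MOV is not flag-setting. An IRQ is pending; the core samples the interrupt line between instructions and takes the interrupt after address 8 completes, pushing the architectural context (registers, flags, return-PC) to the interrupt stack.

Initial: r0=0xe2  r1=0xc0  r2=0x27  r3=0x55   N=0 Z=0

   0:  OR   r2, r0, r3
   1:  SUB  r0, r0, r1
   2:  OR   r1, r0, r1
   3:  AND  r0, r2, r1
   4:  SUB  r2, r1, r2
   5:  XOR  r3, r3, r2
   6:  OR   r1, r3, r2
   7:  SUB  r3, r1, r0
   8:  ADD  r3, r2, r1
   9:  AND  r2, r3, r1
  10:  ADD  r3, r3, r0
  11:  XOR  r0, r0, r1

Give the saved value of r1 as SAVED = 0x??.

after  0: r0=0xe2 r1=0xc0 r2=0xf7 r3=0x55  N=1 Z=0
after  1: r0=0x22 r1=0xc0 r2=0xf7 r3=0x55  N=0 Z=0
after  2: r0=0x22 r1=0xe2 r2=0xf7 r3=0x55  N=1 Z=0
after  3: r0=0xe2 r1=0xe2 r2=0xf7 r3=0x55  N=1 Z=0
after  4: r0=0xe2 r1=0xe2 r2=0xeb r3=0x55  N=1 Z=0
after  5: r0=0xe2 r1=0xe2 r2=0xeb r3=0xbe  N=1 Z=0
after  6: r0=0xe2 r1=0xff r2=0xeb r3=0xbe  N=1 Z=0
after  7: r0=0xe2 r1=0xff r2=0xeb r3=0x1d  N=0 Z=0
after  8: r0=0xe2 r1=0xff r2=0xeb r3=0xea  N=1 Z=0
-- IRQ taken; context saved, return-PC = 9 --

SAVED = 0xff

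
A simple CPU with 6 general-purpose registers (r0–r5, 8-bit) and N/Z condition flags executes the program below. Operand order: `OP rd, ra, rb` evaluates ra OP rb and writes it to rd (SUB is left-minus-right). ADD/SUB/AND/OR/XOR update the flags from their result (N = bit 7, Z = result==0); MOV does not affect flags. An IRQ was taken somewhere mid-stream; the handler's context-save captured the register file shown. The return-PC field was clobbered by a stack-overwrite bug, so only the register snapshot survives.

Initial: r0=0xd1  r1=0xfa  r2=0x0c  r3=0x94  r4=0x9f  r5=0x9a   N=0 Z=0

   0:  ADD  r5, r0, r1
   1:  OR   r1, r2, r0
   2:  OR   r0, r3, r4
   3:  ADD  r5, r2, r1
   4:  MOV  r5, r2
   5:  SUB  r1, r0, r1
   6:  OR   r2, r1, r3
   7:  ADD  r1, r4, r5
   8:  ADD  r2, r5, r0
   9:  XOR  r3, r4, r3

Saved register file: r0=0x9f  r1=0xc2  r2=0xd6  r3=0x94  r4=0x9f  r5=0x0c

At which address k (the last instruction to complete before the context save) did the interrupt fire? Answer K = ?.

after  0: r0=0xd1 r1=0xfa r2=0x0c r3=0x94 r4=0x9f r5=0xcb  N=1 Z=0
after  1: r0=0xd1 r1=0xdd r2=0x0c r3=0x94 r4=0x9f r5=0xcb  N=1 Z=0
after  2: r0=0x9f r1=0xdd r2=0x0c r3=0x94 r4=0x9f r5=0xcb  N=1 Z=0
after  3: r0=0x9f r1=0xdd r2=0x0c r3=0x94 r4=0x9f r5=0xe9  N=1 Z=0
after  4: r0=0x9f r1=0xdd r2=0x0c r3=0x94 r4=0x9f r5=0x0c  N=1 Z=0
after  5: r0=0x9f r1=0xc2 r2=0x0c r3=0x94 r4=0x9f r5=0x0c  N=1 Z=0
after  6: r0=0x9f r1=0xc2 r2=0xd6 r3=0x94 r4=0x9f r5=0x0c  N=1 Z=0
-- IRQ taken; context saved, return-PC = 7 --

K = 6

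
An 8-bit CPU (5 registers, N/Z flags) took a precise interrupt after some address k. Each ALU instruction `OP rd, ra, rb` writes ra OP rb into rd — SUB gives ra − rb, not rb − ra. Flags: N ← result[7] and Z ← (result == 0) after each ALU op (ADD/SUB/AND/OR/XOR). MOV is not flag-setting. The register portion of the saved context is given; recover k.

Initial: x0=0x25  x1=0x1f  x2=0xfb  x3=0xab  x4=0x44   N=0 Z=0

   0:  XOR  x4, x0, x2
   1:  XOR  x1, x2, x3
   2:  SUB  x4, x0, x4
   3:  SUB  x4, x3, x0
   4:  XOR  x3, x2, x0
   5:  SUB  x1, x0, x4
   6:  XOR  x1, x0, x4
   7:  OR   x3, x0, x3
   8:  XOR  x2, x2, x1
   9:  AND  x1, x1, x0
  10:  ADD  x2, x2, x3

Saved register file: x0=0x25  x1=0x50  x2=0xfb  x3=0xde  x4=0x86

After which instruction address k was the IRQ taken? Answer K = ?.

K = 4

after  0: x0=0x25 x1=0x1f x2=0xfb x3=0xab x4=0xde  N=1 Z=0
after  1: x0=0x25 x1=0x50 x2=0xfb x3=0xab x4=0xde  N=0 Z=0
after  2: x0=0x25 x1=0x50 x2=0xfb x3=0xab x4=0x47  N=0 Z=0
after  3: x0=0x25 x1=0x50 x2=0xfb x3=0xab x4=0x86  N=1 Z=0
after  4: x0=0x25 x1=0x50 x2=0xfb x3=0xde x4=0x86  N=1 Z=0
-- IRQ taken; context saved, return-PC = 5 --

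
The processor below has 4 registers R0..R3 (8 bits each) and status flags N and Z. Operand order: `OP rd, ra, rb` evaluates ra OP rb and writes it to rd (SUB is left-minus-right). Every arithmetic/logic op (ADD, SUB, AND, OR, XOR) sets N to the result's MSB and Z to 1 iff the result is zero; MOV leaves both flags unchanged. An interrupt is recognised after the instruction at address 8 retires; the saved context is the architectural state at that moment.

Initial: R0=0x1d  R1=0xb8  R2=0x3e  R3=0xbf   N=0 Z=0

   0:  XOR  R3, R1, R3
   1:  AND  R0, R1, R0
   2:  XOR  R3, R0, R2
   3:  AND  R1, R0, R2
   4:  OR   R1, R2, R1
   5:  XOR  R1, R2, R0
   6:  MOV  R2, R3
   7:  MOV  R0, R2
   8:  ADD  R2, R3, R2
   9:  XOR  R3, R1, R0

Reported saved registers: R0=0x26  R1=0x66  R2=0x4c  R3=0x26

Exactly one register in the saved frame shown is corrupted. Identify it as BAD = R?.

after  0: R0=0x1d R1=0xb8 R2=0x3e R3=0x07  N=0 Z=0
after  1: R0=0x18 R1=0xb8 R2=0x3e R3=0x07  N=0 Z=0
after  2: R0=0x18 R1=0xb8 R2=0x3e R3=0x26  N=0 Z=0
after  3: R0=0x18 R1=0x18 R2=0x3e R3=0x26  N=0 Z=0
after  4: R0=0x18 R1=0x3e R2=0x3e R3=0x26  N=0 Z=0
after  5: R0=0x18 R1=0x26 R2=0x3e R3=0x26  N=0 Z=0
after  6: R0=0x18 R1=0x26 R2=0x26 R3=0x26  N=0 Z=0
after  7: R0=0x26 R1=0x26 R2=0x26 R3=0x26  N=0 Z=0
after  8: R0=0x26 R1=0x26 R2=0x4c R3=0x26  N=0 Z=0
-- IRQ taken; context saved, return-PC = 9 --
mismatch: R1: reported 0x66 vs actual 0x26

BAD = R1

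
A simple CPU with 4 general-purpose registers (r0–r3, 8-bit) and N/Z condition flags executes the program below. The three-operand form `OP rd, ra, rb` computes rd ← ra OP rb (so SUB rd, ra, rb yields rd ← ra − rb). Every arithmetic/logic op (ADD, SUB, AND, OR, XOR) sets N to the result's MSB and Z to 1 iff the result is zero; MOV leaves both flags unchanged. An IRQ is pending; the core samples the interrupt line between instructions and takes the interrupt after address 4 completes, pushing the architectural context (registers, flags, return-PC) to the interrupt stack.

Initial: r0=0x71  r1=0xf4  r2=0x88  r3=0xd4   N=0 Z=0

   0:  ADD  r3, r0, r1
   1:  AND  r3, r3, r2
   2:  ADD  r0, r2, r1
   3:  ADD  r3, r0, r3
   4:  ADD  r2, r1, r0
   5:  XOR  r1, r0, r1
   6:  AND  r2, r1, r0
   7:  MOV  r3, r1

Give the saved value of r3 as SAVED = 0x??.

SAVED = 0x7c

after  0: r0=0x71 r1=0xf4 r2=0x88 r3=0x65  N=0 Z=0
after  1: r0=0x71 r1=0xf4 r2=0x88 r3=0x00  N=0 Z=1
after  2: r0=0x7c r1=0xf4 r2=0x88 r3=0x00  N=0 Z=0
after  3: r0=0x7c r1=0xf4 r2=0x88 r3=0x7c  N=0 Z=0
after  4: r0=0x7c r1=0xf4 r2=0x70 r3=0x7c  N=0 Z=0
-- IRQ taken; context saved, return-PC = 5 --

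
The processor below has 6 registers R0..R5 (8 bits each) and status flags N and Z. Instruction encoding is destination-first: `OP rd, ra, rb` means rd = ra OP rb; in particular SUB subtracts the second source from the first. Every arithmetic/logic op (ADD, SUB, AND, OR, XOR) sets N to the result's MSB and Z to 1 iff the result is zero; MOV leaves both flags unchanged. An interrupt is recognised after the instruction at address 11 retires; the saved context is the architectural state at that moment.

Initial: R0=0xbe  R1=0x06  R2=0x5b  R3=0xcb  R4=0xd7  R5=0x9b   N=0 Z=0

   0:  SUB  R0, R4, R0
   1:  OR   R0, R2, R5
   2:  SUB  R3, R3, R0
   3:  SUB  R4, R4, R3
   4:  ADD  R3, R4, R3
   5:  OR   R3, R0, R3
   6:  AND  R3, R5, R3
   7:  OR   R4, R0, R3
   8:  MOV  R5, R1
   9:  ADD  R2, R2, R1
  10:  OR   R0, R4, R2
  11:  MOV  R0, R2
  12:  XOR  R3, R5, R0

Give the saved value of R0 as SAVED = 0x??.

SAVED = 0x61

after  0: R0=0x19 R1=0x06 R2=0x5b R3=0xcb R4=0xd7 R5=0x9b  N=0 Z=0
after  1: R0=0xdb R1=0x06 R2=0x5b R3=0xcb R4=0xd7 R5=0x9b  N=1 Z=0
after  2: R0=0xdb R1=0x06 R2=0x5b R3=0xf0 R4=0xd7 R5=0x9b  N=1 Z=0
after  3: R0=0xdb R1=0x06 R2=0x5b R3=0xf0 R4=0xe7 R5=0x9b  N=1 Z=0
after  4: R0=0xdb R1=0x06 R2=0x5b R3=0xd7 R4=0xe7 R5=0x9b  N=1 Z=0
after  5: R0=0xdb R1=0x06 R2=0x5b R3=0xdf R4=0xe7 R5=0x9b  N=1 Z=0
after  6: R0=0xdb R1=0x06 R2=0x5b R3=0x9b R4=0xe7 R5=0x9b  N=1 Z=0
after  7: R0=0xdb R1=0x06 R2=0x5b R3=0x9b R4=0xdb R5=0x9b  N=1 Z=0
after  8: R0=0xdb R1=0x06 R2=0x5b R3=0x9b R4=0xdb R5=0x06  N=1 Z=0
after  9: R0=0xdb R1=0x06 R2=0x61 R3=0x9b R4=0xdb R5=0x06  N=0 Z=0
after 10: R0=0xfb R1=0x06 R2=0x61 R3=0x9b R4=0xdb R5=0x06  N=1 Z=0
after 11: R0=0x61 R1=0x06 R2=0x61 R3=0x9b R4=0xdb R5=0x06  N=1 Z=0
-- IRQ taken; context saved, return-PC = 12 --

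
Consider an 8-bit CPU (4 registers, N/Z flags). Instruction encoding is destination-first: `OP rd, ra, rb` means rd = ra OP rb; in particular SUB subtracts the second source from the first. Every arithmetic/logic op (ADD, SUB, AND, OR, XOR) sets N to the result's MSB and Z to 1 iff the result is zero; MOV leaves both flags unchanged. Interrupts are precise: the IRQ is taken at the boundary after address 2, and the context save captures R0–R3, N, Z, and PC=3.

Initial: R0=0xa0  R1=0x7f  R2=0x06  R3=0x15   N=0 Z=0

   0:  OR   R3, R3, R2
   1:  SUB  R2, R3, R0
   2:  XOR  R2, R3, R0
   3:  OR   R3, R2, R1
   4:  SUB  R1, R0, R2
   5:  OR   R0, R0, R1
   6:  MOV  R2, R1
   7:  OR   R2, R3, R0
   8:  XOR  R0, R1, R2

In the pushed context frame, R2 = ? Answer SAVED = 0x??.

SAVED = 0xb7

after  0: R0=0xa0 R1=0x7f R2=0x06 R3=0x17  N=0 Z=0
after  1: R0=0xa0 R1=0x7f R2=0x77 R3=0x17  N=0 Z=0
after  2: R0=0xa0 R1=0x7f R2=0xb7 R3=0x17  N=1 Z=0
-- IRQ taken; context saved, return-PC = 3 --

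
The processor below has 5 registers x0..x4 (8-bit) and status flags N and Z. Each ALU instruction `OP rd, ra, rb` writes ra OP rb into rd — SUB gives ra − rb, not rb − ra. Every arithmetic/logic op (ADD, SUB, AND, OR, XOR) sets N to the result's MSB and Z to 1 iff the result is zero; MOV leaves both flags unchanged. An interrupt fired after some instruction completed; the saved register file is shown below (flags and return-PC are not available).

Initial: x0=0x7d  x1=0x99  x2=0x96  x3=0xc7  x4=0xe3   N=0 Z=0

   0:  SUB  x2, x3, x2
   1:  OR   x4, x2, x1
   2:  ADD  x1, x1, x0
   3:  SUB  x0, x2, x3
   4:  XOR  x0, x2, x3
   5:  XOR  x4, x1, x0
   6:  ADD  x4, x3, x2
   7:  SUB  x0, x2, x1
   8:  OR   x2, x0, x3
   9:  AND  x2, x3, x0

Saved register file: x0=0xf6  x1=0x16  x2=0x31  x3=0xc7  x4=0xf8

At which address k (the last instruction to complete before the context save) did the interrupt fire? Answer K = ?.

K = 6

after  0: x0=0x7d x1=0x99 x2=0x31 x3=0xc7 x4=0xe3  N=0 Z=0
after  1: x0=0x7d x1=0x99 x2=0x31 x3=0xc7 x4=0xb9  N=1 Z=0
after  2: x0=0x7d x1=0x16 x2=0x31 x3=0xc7 x4=0xb9  N=0 Z=0
after  3: x0=0x6a x1=0x16 x2=0x31 x3=0xc7 x4=0xb9  N=0 Z=0
after  4: x0=0xf6 x1=0x16 x2=0x31 x3=0xc7 x4=0xb9  N=1 Z=0
after  5: x0=0xf6 x1=0x16 x2=0x31 x3=0xc7 x4=0xe0  N=1 Z=0
after  6: x0=0xf6 x1=0x16 x2=0x31 x3=0xc7 x4=0xf8  N=1 Z=0
-- IRQ taken; context saved, return-PC = 7 --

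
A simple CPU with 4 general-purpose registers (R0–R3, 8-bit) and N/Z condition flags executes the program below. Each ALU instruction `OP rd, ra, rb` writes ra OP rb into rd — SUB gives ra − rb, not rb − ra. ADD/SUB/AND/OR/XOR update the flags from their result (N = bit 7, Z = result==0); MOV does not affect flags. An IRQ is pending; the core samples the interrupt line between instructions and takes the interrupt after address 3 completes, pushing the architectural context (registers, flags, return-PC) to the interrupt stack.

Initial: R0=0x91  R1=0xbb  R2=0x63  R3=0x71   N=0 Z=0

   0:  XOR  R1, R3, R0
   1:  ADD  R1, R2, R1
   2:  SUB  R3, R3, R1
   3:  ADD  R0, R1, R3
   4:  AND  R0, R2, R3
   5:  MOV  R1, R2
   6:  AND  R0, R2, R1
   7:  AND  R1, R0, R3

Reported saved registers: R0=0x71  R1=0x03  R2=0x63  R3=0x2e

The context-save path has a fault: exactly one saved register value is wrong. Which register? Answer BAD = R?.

BAD = R1

after  0: R0=0x91 R1=0xe0 R2=0x63 R3=0x71  N=1 Z=0
after  1: R0=0x91 R1=0x43 R2=0x63 R3=0x71  N=0 Z=0
after  2: R0=0x91 R1=0x43 R2=0x63 R3=0x2e  N=0 Z=0
after  3: R0=0x71 R1=0x43 R2=0x63 R3=0x2e  N=0 Z=0
-- IRQ taken; context saved, return-PC = 4 --
mismatch: R1: reported 0x03 vs actual 0x43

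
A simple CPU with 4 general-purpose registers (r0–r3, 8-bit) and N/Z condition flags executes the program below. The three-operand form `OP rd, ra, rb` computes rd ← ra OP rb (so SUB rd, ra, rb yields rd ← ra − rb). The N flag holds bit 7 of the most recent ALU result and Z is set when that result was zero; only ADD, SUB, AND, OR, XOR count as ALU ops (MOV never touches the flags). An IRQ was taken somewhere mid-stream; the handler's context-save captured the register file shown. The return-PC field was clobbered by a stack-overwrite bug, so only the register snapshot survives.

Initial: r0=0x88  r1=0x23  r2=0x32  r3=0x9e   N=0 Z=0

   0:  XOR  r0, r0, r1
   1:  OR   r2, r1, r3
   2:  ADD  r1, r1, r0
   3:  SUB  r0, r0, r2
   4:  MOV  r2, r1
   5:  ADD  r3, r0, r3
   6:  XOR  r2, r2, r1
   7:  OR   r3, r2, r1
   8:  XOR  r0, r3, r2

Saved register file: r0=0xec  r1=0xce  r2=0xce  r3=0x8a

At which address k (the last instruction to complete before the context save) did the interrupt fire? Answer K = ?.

after  0: r0=0xab r1=0x23 r2=0x32 r3=0x9e  N=1 Z=0
after  1: r0=0xab r1=0x23 r2=0xbf r3=0x9e  N=1 Z=0
after  2: r0=0xab r1=0xce r2=0xbf r3=0x9e  N=1 Z=0
after  3: r0=0xec r1=0xce r2=0xbf r3=0x9e  N=1 Z=0
after  4: r0=0xec r1=0xce r2=0xce r3=0x9e  N=1 Z=0
after  5: r0=0xec r1=0xce r2=0xce r3=0x8a  N=1 Z=0
-- IRQ taken; context saved, return-PC = 6 --

K = 5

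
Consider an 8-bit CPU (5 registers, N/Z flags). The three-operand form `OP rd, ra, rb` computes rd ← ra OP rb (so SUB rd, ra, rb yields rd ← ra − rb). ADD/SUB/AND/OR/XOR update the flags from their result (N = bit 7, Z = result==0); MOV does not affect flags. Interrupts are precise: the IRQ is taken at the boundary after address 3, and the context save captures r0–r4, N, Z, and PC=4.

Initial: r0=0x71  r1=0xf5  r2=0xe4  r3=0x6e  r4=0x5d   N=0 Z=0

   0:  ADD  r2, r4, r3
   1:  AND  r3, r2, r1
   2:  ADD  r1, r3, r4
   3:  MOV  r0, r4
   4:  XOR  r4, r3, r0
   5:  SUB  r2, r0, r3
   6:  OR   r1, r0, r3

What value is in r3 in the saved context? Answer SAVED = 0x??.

after  0: r0=0x71 r1=0xf5 r2=0xcb r3=0x6e r4=0x5d  N=1 Z=0
after  1: r0=0x71 r1=0xf5 r2=0xcb r3=0xc1 r4=0x5d  N=1 Z=0
after  2: r0=0x71 r1=0x1e r2=0xcb r3=0xc1 r4=0x5d  N=0 Z=0
after  3: r0=0x5d r1=0x1e r2=0xcb r3=0xc1 r4=0x5d  N=0 Z=0
-- IRQ taken; context saved, return-PC = 4 --

SAVED = 0xc1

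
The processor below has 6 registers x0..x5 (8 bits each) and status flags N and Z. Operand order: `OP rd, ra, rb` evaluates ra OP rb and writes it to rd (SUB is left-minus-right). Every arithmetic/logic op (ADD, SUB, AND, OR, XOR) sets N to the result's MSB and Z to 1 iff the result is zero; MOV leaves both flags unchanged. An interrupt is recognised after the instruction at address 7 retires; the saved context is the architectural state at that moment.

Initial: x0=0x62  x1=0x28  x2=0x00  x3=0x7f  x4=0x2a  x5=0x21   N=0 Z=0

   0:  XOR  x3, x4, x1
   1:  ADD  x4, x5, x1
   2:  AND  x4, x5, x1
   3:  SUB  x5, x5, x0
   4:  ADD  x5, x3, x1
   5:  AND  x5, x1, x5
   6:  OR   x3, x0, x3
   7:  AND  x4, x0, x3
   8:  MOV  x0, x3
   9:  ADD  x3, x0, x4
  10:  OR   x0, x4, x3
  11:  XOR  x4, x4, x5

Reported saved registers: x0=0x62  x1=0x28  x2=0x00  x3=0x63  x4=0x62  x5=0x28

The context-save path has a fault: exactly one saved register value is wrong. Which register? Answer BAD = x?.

after  0: x0=0x62 x1=0x28 x2=0x00 x3=0x02 x4=0x2a x5=0x21  N=0 Z=0
after  1: x0=0x62 x1=0x28 x2=0x00 x3=0x02 x4=0x49 x5=0x21  N=0 Z=0
after  2: x0=0x62 x1=0x28 x2=0x00 x3=0x02 x4=0x20 x5=0x21  N=0 Z=0
after  3: x0=0x62 x1=0x28 x2=0x00 x3=0x02 x4=0x20 x5=0xbf  N=1 Z=0
after  4: x0=0x62 x1=0x28 x2=0x00 x3=0x02 x4=0x20 x5=0x2a  N=0 Z=0
after  5: x0=0x62 x1=0x28 x2=0x00 x3=0x02 x4=0x20 x5=0x28  N=0 Z=0
after  6: x0=0x62 x1=0x28 x2=0x00 x3=0x62 x4=0x20 x5=0x28  N=0 Z=0
after  7: x0=0x62 x1=0x28 x2=0x00 x3=0x62 x4=0x62 x5=0x28  N=0 Z=0
-- IRQ taken; context saved, return-PC = 8 --
mismatch: x3: reported 0x63 vs actual 0x62

BAD = x3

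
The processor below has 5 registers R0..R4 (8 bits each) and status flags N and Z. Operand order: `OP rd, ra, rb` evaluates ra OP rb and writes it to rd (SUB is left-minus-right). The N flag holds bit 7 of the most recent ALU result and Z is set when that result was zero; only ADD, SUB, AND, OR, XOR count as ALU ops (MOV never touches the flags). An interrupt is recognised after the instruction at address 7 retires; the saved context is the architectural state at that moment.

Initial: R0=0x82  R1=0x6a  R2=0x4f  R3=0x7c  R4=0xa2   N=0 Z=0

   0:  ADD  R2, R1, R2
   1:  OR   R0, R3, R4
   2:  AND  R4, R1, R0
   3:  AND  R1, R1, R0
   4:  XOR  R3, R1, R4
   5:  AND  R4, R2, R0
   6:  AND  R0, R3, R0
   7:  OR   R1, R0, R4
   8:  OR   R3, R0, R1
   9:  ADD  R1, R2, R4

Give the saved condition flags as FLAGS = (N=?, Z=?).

FLAGS = (N=1, Z=0)

after  0: R0=0x82 R1=0x6a R2=0xb9 R3=0x7c R4=0xa2  N=1 Z=0
after  1: R0=0xfe R1=0x6a R2=0xb9 R3=0x7c R4=0xa2  N=1 Z=0
after  2: R0=0xfe R1=0x6a R2=0xb9 R3=0x7c R4=0x6a  N=0 Z=0
after  3: R0=0xfe R1=0x6a R2=0xb9 R3=0x7c R4=0x6a  N=0 Z=0
after  4: R0=0xfe R1=0x6a R2=0xb9 R3=0x00 R4=0x6a  N=0 Z=1
after  5: R0=0xfe R1=0x6a R2=0xb9 R3=0x00 R4=0xb8  N=1 Z=0
after  6: R0=0x00 R1=0x6a R2=0xb9 R3=0x00 R4=0xb8  N=0 Z=1
after  7: R0=0x00 R1=0xb8 R2=0xb9 R3=0x00 R4=0xb8  N=1 Z=0
-- IRQ taken; context saved, return-PC = 8 --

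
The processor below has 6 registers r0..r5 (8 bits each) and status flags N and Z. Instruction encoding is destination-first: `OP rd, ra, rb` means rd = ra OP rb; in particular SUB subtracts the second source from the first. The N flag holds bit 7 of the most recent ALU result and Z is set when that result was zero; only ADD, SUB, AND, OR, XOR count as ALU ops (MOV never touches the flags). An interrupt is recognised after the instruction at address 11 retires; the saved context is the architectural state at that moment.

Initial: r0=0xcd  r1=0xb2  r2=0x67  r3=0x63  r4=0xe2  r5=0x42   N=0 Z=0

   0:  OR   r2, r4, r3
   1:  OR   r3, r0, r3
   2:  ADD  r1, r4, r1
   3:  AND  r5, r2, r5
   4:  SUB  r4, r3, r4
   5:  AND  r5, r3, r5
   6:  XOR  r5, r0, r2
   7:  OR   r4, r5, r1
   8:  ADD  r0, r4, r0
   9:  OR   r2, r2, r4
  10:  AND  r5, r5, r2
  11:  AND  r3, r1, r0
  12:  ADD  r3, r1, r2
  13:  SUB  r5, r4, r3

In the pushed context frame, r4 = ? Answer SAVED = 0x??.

after  0: r0=0xcd r1=0xb2 r2=0xe3 r3=0x63 r4=0xe2 r5=0x42  N=1 Z=0
after  1: r0=0xcd r1=0xb2 r2=0xe3 r3=0xef r4=0xe2 r5=0x42  N=1 Z=0
after  2: r0=0xcd r1=0x94 r2=0xe3 r3=0xef r4=0xe2 r5=0x42  N=1 Z=0
after  3: r0=0xcd r1=0x94 r2=0xe3 r3=0xef r4=0xe2 r5=0x42  N=0 Z=0
after  4: r0=0xcd r1=0x94 r2=0xe3 r3=0xef r4=0x0d r5=0x42  N=0 Z=0
after  5: r0=0xcd r1=0x94 r2=0xe3 r3=0xef r4=0x0d r5=0x42  N=0 Z=0
after  6: r0=0xcd r1=0x94 r2=0xe3 r3=0xef r4=0x0d r5=0x2e  N=0 Z=0
after  7: r0=0xcd r1=0x94 r2=0xe3 r3=0xef r4=0xbe r5=0x2e  N=1 Z=0
after  8: r0=0x8b r1=0x94 r2=0xe3 r3=0xef r4=0xbe r5=0x2e  N=1 Z=0
after  9: r0=0x8b r1=0x94 r2=0xff r3=0xef r4=0xbe r5=0x2e  N=1 Z=0
after 10: r0=0x8b r1=0x94 r2=0xff r3=0xef r4=0xbe r5=0x2e  N=0 Z=0
after 11: r0=0x8b r1=0x94 r2=0xff r3=0x80 r4=0xbe r5=0x2e  N=1 Z=0
-- IRQ taken; context saved, return-PC = 12 --

SAVED = 0xbe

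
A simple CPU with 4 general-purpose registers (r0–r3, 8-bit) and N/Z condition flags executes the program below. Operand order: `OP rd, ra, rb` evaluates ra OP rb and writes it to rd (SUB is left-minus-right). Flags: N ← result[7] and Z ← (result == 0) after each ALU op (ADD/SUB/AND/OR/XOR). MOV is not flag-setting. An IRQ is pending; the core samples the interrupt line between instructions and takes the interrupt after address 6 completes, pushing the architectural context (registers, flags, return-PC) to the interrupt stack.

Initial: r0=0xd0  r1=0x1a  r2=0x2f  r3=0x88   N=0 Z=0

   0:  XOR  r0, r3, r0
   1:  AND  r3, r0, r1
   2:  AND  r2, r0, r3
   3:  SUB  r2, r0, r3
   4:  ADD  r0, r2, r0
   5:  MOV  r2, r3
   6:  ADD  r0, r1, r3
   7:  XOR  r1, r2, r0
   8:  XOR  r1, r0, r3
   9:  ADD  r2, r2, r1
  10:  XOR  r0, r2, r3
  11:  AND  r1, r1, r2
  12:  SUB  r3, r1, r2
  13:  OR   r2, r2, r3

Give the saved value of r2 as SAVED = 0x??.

after  0: r0=0x58 r1=0x1a r2=0x2f r3=0x88  N=0 Z=0
after  1: r0=0x58 r1=0x1a r2=0x2f r3=0x18  N=0 Z=0
after  2: r0=0x58 r1=0x1a r2=0x18 r3=0x18  N=0 Z=0
after  3: r0=0x58 r1=0x1a r2=0x40 r3=0x18  N=0 Z=0
after  4: r0=0x98 r1=0x1a r2=0x40 r3=0x18  N=1 Z=0
after  5: r0=0x98 r1=0x1a r2=0x18 r3=0x18  N=1 Z=0
after  6: r0=0x32 r1=0x1a r2=0x18 r3=0x18  N=0 Z=0
-- IRQ taken; context saved, return-PC = 7 --

SAVED = 0x18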